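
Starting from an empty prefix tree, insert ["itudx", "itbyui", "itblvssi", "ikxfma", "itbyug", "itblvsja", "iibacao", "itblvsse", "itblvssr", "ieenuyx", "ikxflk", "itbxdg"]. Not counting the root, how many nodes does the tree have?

41

Insert word by word; a character creates a node only if that edge doesn't already exist:
  "itudx" → 5 new (i, t, u, d, x)
  "itbyui" → prefix "it" already present; 4 new (b, y, u, i)
  "itblvssi" → prefix "itb" already present; 5 new (l, v, s, s, i)
  "ikxfma" → prefix "i" already present; 5 new (k, x, f, m, a)
  "itbyug" → prefix "itbyu" already present; 1 new (g)
  "itblvsja" → prefix "itblvs" already present; 2 new (j, a)
  "iibacao" → prefix "i" already present; 6 new (i, b, a, c, a, o)
  "itblvsse" → prefix "itblvss" already present; 1 new (e)
  "itblvssr" → prefix "itblvss" already present; 1 new (r)
  "ieenuyx" → prefix "i" already present; 6 new (e, e, n, u, y, x)
  "ikxflk" → prefix "ikxf" already present; 2 new (l, k)
  "itbxdg" → prefix "itb" already present; 3 new (x, d, g)
Total nodes = 5 + 4 + 5 + 5 + 1 + 2 + 6 + 1 + 1 + 6 + 2 + 3 = 41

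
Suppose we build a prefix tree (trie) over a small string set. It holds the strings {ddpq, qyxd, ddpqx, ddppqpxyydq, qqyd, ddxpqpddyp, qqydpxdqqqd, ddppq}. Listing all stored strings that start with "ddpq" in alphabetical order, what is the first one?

ddpq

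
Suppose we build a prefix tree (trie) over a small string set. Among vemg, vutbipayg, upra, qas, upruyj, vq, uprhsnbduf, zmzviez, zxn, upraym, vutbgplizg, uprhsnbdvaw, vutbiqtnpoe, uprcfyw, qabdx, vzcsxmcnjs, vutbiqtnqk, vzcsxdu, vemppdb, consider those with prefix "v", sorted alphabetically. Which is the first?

DFS of the "v" subtree visits, in order: "vemg", "vemppdb", "vq", "vutbgplizg", "vutbipayg", "vutbiqtnpoe", "vutbiqtnqk", "vzcsxdu", "vzcsxmcnjs"
The 1st is vemg.

vemg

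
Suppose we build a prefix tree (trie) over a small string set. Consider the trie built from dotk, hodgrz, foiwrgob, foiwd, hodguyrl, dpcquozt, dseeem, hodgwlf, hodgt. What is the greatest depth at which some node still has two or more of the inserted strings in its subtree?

4

The deepest shared node is where two words last agree before diverging.
"foiwd" and "foiwrgob" agree on "foiw" (4 characters) before diverging; nothing deeper is shared.
Longest shared-prefix length: 4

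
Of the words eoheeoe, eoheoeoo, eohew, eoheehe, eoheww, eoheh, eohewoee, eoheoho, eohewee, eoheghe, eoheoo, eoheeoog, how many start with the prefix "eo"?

12

Walk to "eo"; the words in its subtree are exactly those with that prefix.
Matches: "eoheehe", "eoheeoe", "eoheeoog", "eoheghe", "eoheh", "eoheoeoo", "eoheoho", "eoheoo", "eohew", "eohewee", "eohewoee", "eoheww"
Count: 12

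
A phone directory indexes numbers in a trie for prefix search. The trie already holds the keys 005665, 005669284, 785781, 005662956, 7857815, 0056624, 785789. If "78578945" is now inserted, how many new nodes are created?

2

Walking "78578945" from the root, the first 6 characters ("785789") follow existing edges; "4" is the first miss.
New nodes needed: |"78578945"| − 6 = 8 − 6 = 2.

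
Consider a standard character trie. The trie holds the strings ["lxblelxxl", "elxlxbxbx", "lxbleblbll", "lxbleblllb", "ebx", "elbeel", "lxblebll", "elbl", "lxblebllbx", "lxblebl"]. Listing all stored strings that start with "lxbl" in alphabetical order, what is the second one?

Filter for "lxbl…" and sort: "lxblebl", "lxbleblbll", "lxblebll", "lxblebllbx", "lxbleblllb", "lxblelxxl"
Position 2: lxbleblbll

lxbleblbll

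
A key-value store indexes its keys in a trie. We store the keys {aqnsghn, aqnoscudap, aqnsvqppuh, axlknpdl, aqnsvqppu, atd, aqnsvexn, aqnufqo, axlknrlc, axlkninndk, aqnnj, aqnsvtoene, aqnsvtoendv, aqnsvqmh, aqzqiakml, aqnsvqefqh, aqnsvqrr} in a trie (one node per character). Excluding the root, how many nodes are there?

68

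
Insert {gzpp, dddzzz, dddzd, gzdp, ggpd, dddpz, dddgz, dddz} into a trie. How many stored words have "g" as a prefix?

3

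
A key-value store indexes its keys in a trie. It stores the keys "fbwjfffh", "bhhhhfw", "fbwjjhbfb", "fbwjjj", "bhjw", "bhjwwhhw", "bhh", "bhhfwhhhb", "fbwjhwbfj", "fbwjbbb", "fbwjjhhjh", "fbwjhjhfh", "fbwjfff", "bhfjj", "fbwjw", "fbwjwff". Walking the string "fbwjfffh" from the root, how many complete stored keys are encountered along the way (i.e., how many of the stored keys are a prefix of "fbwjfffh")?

2

Check each prefix of "fbwjfffh" against the stored set — each match is an end-marker on the path.
Prefixes of the query that are stored words: "fbwjfff", "fbwjfffh"
Count: 2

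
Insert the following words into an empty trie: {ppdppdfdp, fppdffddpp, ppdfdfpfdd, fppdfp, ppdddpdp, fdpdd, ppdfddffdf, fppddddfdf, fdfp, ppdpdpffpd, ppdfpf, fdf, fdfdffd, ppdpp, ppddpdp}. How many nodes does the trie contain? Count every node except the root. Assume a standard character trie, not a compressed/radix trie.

64

Trace insertions, counting only characters that open a new branch:
  "ppdppdfdp" → 9 new (p, p, d, p, p, d, f, d, p)
  "fppdffddpp" → 10 new (f, p, p, d, f, f, d, d, p, p)
  "ppdfdfpfdd" → prefix "ppd" already present; 7 new (f, d, f, p, f, d, d)
  "fppdfp" → prefix "fppdf" already present; 1 new (p)
  "ppdddpdp" → prefix "ppd" already present; 5 new (d, d, p, d, p)
  "fdpdd" → prefix "f" already present; 4 new (d, p, d, d)
  "ppdfddffdf" → prefix "ppdfd" already present; 5 new (d, f, f, d, f)
  "fppddddfdf" → prefix "fppd" already present; 6 new (d, d, d, f, d, f)
  "fdfp" → prefix "fd" already present; 2 new (f, p)
  "ppdpdpffpd" → prefix "ppdp" already present; 6 new (d, p, f, f, p, d)
  "ppdfpf" → prefix "ppdf" already present; 2 new (p, f)
  "fdf" → prefix "fdf" already present; 0 new (none)
  "fdfdffd" → prefix "fdf" already present; 4 new (d, f, f, d)
  "ppdpp" → prefix "ppdpp" already present; 0 new (none)
  "ppddpdp" → prefix "ppdd" already present; 3 new (p, d, p)
Total nodes = 9 + 10 + 7 + 1 + 5 + 4 + 5 + 6 + 2 + 6 + 2 + 0 + 4 + 0 + 3 = 64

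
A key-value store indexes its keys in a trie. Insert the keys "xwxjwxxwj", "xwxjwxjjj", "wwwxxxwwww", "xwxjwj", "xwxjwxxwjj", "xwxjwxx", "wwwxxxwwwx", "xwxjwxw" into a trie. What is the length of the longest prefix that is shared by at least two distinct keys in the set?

9

The deepest shared node is where two words last agree before diverging.
"wwwxxxwwww" and "wwwxxxwwwx" agree on "wwwxxxwww" (9 characters) before diverging; nothing deeper is shared.
Longest shared-prefix length: 9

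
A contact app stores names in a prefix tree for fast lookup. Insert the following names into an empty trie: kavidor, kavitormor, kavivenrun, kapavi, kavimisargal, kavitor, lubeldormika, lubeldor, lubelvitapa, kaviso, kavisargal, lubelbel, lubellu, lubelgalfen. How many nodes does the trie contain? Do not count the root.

67

Count nodes per top-level branch (shared prefixes stored once):
  'k'-branch (kapavi, kavidor, kavimisargal, kavisargal, kaviso, kavitor, kavitormor, kavivenrun): 38 nodes
  'l'-branch (lubelbel, lubeldor, lubeldormika, lubelgalfen, lubellu, lubelvitapa): 29 nodes
Sum: 67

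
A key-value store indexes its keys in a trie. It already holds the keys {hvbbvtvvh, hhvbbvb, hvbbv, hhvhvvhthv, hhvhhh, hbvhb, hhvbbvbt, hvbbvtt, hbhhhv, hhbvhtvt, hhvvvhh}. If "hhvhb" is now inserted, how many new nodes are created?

1

The longest prefix of "hhvhb" already in the trie is "hhvh" (length 4).
So 5 − 4 = 1 new nodes.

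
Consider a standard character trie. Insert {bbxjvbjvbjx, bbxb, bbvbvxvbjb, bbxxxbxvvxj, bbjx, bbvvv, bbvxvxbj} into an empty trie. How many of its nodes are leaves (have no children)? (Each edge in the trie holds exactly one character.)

7

Leaves are exactly the stored words that no other stored word extends.
Those words: "bbjx", "bbvbvxvbjb", "bbvvv", "bbvxvxbj", "bbxb", "bbxjvbjvbjx", "bbxxxbxvvxj"
Leaf count: 7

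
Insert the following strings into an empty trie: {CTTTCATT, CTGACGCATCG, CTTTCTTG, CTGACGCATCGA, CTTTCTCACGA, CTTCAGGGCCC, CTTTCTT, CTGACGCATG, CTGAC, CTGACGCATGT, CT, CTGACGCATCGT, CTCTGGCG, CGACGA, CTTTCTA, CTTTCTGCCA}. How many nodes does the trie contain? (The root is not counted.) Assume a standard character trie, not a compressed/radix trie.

53

Count nodes per top-level branch (shared prefixes stored once):
  'C'-branch (CGACGA, CT, CTCTGGCG, CTGAC, CTGACGCATCG, CTGACGCATCGA, CTGACGCATCGT, CTGACGCATG, CTGACGCATGT, CTTCAGGGCCC, CTTTCATT, CTTTCTA, CTTTCTCACGA, CTTTCTGCCA, CTTTCTT, CTTTCTTG): 53 nodes
Sum: 53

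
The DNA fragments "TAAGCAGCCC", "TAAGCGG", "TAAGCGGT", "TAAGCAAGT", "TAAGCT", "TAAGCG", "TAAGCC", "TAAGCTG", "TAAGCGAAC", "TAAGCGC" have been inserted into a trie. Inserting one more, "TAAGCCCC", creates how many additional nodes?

2

"TAAGCC" is already a path in the trie; the remaining "CC" must be added.
Each of the 2 remaining characters creates one node.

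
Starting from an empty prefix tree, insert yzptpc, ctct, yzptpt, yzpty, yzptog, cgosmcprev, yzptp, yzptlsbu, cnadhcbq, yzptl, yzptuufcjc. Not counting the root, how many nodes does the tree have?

Insert word by word; a character creates a node only if that edge doesn't already exist:
  "yzptpc" → 6 new (y, z, p, t, p, c)
  "ctct" → 4 new (c, t, c, t)
  "yzptpt" → prefix "yzptp" already present; 1 new (t)
  "yzpty" → prefix "yzpt" already present; 1 new (y)
  "yzptog" → prefix "yzpt" already present; 2 new (o, g)
  "cgosmcprev" → prefix "c" already present; 9 new (g, o, s, m, c, p, r, e, v)
  "yzptp" → prefix "yzptp" already present; 0 new (none)
  "yzptlsbu" → prefix "yzpt" already present; 4 new (l, s, b, u)
  "cnadhcbq" → prefix "c" already present; 7 new (n, a, d, h, c, b, q)
  "yzptl" → prefix "yzptl" already present; 0 new (none)
  "yzptuufcjc" → prefix "yzpt" already present; 6 new (u, u, f, c, j, c)
Total nodes = 6 + 4 + 1 + 1 + 2 + 9 + 0 + 4 + 7 + 0 + 6 = 40

40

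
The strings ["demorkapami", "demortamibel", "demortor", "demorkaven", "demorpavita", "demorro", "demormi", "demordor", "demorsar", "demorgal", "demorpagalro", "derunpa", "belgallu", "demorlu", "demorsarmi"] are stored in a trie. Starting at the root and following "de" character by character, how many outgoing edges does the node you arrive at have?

2

Follow the path "de" to its node, then look at its outgoing edges.
Characters that immediately follow "de" among the stored strings: {m, r}.
That node has 2 child edges.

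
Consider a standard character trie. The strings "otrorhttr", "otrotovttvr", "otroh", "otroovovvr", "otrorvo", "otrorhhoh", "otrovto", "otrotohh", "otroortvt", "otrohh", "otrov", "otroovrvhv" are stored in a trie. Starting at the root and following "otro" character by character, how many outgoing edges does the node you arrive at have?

5

Walk "otro" from the root, arriving at one node.
Distinct next characters after "otro": h, o, r, t, v.
That node has 5 child edges.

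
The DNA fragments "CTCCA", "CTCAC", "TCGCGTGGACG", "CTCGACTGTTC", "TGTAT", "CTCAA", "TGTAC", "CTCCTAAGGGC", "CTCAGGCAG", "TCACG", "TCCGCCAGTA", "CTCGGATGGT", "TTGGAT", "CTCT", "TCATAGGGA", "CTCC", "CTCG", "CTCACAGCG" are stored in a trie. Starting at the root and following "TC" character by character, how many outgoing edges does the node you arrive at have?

Walk "TC" from the root, arriving at one node.
Distinct next characters after "TC": A, C, G.
That node has 3 child edges.

3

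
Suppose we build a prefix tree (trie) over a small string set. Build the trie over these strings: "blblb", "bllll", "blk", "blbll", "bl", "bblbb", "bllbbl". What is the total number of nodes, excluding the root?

17

Trie structure (* marks end of a word):
(root)
└─ b
   ├─ b
   │  └─ l
   │     └─ b
   │        └─ b *
   └─ l *
      ├─ b
      │  └─ l
      │     ├─ b *
      │     └─ l *
      ├─ k *
      └─ l
         ├─ b
         │  └─ b
         │     └─ l *
         └─ l
            └─ l *
Counting every labelled node above: 17.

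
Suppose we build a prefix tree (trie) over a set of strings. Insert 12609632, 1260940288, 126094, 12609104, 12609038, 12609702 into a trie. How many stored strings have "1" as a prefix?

Walk to "1"; the words in its subtree are exactly those with that prefix.
Words under "1": 12609038, 12609104, 126094, 1260940288, 12609632, 12609702
Count: 6

6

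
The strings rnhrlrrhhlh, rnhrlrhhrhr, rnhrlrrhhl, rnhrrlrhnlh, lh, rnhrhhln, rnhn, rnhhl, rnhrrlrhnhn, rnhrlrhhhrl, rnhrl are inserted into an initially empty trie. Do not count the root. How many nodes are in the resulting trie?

Count nodes per top-level branch (shared prefixes stored once):
  'l'-branch (lh): 2 nodes
  'r'-branch (rnhhl, rnhn, rnhrhhln, rnhrl, rnhrlrhhhrl, rnhrlrhhrhr, rnhrlrrhhl, rnhrlrrhhlh, rnhrrlrhnhn, rnhrrlrhnlh): 35 nodes
Sum: 37

37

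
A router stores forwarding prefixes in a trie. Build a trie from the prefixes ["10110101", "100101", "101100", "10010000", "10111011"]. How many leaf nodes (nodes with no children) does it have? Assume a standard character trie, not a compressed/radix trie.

A leaf is a node with no children — equivalently, the end of a word that is not a proper prefix of any other stored word.
Those words: "10010000", "100101", "101100", "10110101", "10111011"
Leaf count: 5

5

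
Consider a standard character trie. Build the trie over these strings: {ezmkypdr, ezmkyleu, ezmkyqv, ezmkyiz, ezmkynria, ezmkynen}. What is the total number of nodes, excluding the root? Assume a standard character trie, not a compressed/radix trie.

21

Count nodes per top-level branch (shared prefixes stored once):
  'e'-branch (ezmkyiz, ezmkyleu, ezmkynen, ezmkynria, ezmkypdr, ezmkyqv): 21 nodes
Sum: 21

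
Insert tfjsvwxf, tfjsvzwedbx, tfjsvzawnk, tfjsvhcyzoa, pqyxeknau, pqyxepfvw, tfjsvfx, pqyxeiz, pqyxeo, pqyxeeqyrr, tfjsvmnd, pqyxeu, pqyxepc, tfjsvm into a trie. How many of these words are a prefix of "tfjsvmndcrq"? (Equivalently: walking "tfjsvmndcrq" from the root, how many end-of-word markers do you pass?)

2

Traverse "tfjsvmndcrq" character by character; count nodes along the way that are marked as word ends.
Prefixes of the query that are stored words: "tfjsvm", "tfjsvmnd"
Count: 2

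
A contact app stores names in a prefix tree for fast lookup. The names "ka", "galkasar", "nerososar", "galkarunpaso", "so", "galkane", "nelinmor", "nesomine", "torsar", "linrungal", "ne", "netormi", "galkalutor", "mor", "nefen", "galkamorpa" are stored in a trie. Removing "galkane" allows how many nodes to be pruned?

A node on "galkane"'s path can go only if nothing else ends at it or branches off below it.
The suffix "ne" (2 nodes) is used only by "galkane"; the node for "galka" still has the child "s", so pruning stops there.
Nodes removed: 2

2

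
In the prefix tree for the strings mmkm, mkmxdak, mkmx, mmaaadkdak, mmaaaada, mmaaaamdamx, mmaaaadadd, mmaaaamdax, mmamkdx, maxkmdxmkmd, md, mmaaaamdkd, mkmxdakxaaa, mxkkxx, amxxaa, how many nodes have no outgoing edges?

12

A leaf is a node with no children — equivalently, the end of a word that is not a proper prefix of any other stored word.
Those words: "amxxaa", "maxkmdxmkmd", "md", "mkmxdakxaaa", "mmaaaadadd", "mmaaaamdamx", "mmaaaamdax", "mmaaaamdkd", "mmaaadkdak", "mmamkdx", "mmkm", "mxkkxx"
Leaf count: 12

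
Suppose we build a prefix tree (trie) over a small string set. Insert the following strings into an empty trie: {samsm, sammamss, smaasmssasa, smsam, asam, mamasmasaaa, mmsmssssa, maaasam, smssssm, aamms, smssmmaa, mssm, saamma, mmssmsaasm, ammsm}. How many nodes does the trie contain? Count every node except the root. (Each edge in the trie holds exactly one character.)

Insert word by word; a character creates a node only if that edge doesn't already exist:
  "samsm" → 5 new (s, a, m, s, m)
  "sammamss" → prefix "sam" already present; 5 new (m, a, m, s, s)
  "smaasmssasa" → prefix "s" already present; 10 new (m, a, a, s, m, s, s, a, s, a)
  "smsam" → prefix "sm" already present; 3 new (s, a, m)
  "asam" → 4 new (a, s, a, m)
  "mamasmasaaa" → 11 new (m, a, m, a, s, m, a, s, a, a, a)
  "mmsmssssa" → prefix "m" already present; 8 new (m, s, m, s, s, s, s, a)
  "maaasam" → prefix "ma" already present; 5 new (a, a, s, a, m)
  "smssssm" → prefix "sms" already present; 4 new (s, s, s, m)
  "aamms" → prefix "a" already present; 4 new (a, m, m, s)
  "smssmmaa" → prefix "smss" already present; 4 new (m, m, a, a)
  "mssm" → prefix "m" already present; 3 new (s, s, m)
  "saamma" → prefix "sa" already present; 4 new (a, m, m, a)
  "mmssmsaasm" → prefix "mms" already present; 7 new (s, m, s, a, a, s, m)
  "ammsm" → prefix "a" already present; 4 new (m, m, s, m)
Total nodes = 5 + 5 + 10 + 3 + 4 + 11 + 8 + 5 + 4 + 4 + 4 + 3 + 4 + 7 + 4 = 81

81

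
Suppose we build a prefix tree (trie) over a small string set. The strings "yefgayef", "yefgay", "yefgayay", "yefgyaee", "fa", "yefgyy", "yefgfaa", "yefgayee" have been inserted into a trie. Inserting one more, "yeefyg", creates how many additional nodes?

4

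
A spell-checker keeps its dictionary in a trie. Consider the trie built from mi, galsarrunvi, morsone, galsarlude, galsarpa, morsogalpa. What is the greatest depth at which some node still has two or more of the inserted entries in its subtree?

6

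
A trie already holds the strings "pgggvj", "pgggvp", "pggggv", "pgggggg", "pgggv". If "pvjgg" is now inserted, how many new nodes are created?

The longest prefix of "pvjgg" already in the trie is "p" (length 1).
So 5 − 1 = 4 new nodes.

4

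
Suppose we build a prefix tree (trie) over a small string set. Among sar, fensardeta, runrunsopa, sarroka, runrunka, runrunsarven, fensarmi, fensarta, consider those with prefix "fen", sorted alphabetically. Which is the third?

Filter for "fen…" and sort: "fensardeta", "fensarmi", "fensarta"
Position 3: fensarta

fensarta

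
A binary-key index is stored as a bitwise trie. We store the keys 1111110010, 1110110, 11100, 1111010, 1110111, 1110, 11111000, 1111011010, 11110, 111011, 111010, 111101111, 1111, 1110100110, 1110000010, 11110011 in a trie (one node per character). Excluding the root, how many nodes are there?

Trace insertions, counting only characters that open a new branch:
  "1111110010" → 10 new (1, 1, 1, 1, 1, 1, 0, 0, 1, 0)
  "1110110" → prefix "111" already present; 4 new (0, 1, 1, 0)
  "11100" → prefix "1110" already present; 1 new (0)
  "1111010" → prefix "1111" already present; 3 new (0, 1, 0)
  "1110111" → prefix "111011" already present; 1 new (1)
  "1110" → prefix "1110" already present; 0 new (none)
  "11111000" → prefix "11111" already present; 3 new (0, 0, 0)
  "1111011010" → prefix "111101" already present; 4 new (1, 0, 1, 0)
  "11110" → prefix "11110" already present; 0 new (none)
  "111011" → prefix "111011" already present; 0 new (none)
  "111010" → prefix "11101" already present; 1 new (0)
  "111101111" → prefix "1111011" already present; 2 new (1, 1)
  "1111" → prefix "1111" already present; 0 new (none)
  "1110100110" → prefix "111010" already present; 4 new (0, 1, 1, 0)
  "1110000010" → prefix "11100" already present; 5 new (0, 0, 0, 1, 0)
  "11110011" → prefix "11110" already present; 3 new (0, 1, 1)
Total nodes = 10 + 4 + 1 + 3 + 1 + 0 + 3 + 4 + 0 + 0 + 1 + 2 + 0 + 4 + 5 + 3 = 41

41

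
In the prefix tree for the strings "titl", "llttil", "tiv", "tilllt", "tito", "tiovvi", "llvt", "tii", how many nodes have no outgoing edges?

Leaves are exactly the stored words that no other stored word extends.
Those words: "llttil", "llvt", "tii", "tilllt", "tiovvi", "titl", "tito", "tiv"
Leaf count: 8

8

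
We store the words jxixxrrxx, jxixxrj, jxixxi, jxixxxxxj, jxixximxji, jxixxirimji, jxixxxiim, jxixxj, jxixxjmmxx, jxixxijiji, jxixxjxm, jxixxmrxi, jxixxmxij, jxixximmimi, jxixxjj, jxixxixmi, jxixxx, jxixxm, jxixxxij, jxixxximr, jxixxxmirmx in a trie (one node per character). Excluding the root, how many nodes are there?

Trace insertions, counting only characters that open a new branch:
  "jxixxrrxx" → 9 new (j, x, i, x, x, r, r, x, x)
  "jxixxrj" → prefix "jxixxr" already present; 1 new (j)
  "jxixxi" → prefix "jxixx" already present; 1 new (i)
  "jxixxxxxj" → prefix "jxixx" already present; 4 new (x, x, x, j)
  "jxixximxji" → prefix "jxixxi" already present; 4 new (m, x, j, i)
  "jxixxirimji" → prefix "jxixxi" already present; 5 new (r, i, m, j, i)
  "jxixxxiim" → prefix "jxixxx" already present; 3 new (i, i, m)
  "jxixxj" → prefix "jxixx" already present; 1 new (j)
  "jxixxjmmxx" → prefix "jxixxj" already present; 4 new (m, m, x, x)
  "jxixxijiji" → prefix "jxixxi" already present; 4 new (j, i, j, i)
  "jxixxjxm" → prefix "jxixxj" already present; 2 new (x, m)
  "jxixxmrxi" → prefix "jxixx" already present; 4 new (m, r, x, i)
  "jxixxmxij" → prefix "jxixxm" already present; 3 new (x, i, j)
  "jxixximmimi" → prefix "jxixxim" already present; 4 new (m, i, m, i)
  "jxixxjj" → prefix "jxixxj" already present; 1 new (j)
  "jxixxixmi" → prefix "jxixxi" already present; 3 new (x, m, i)
  "jxixxx" → prefix "jxixxx" already present; 0 new (none)
  "jxixxm" → prefix "jxixxm" already present; 0 new (none)
  "jxixxxij" → prefix "jxixxxi" already present; 1 new (j)
  "jxixxximr" → prefix "jxixxxi" already present; 2 new (m, r)
  "jxixxxmirmx" → prefix "jxixxx" already present; 5 new (m, i, r, m, x)
Total nodes = 9 + 1 + 1 + 4 + 4 + 5 + 3 + 1 + 4 + 4 + 2 + 4 + 3 + 4 + 1 + 3 + 0 + 0 + 1 + 2 + 5 = 61

61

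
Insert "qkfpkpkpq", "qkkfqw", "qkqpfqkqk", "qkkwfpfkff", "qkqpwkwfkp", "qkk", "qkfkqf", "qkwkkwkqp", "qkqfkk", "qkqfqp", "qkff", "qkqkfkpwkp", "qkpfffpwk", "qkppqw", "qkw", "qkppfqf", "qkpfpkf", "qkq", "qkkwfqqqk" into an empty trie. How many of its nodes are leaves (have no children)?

A leaf is a node with no children — equivalently, the end of a word that is not a proper prefix of any other stored word.
Those words: "qkff", "qkfkqf", "qkfpkpkpq", "qkkfqw", "qkkwfpfkff", "qkkwfqqqk", "qkpfffpwk", "qkpfpkf", "qkppfqf", "qkppqw", "qkqfkk", "qkqfqp", "qkqkfkpwkp", "qkqpfqkqk", "qkqpwkwfkp", "qkwkkwkqp"
Leaf count: 16

16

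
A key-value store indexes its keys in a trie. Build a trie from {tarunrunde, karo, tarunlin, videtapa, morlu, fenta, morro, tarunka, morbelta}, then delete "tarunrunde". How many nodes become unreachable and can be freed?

5

After clearing the end-marker at "tarunrunde", prune upward until reaching a node still needed by another word.
The suffix "runde" (5 nodes) is used only by "tarunrunde"; the node for "tarun" still has the child "l", so pruning stops there.
Nodes removed: 5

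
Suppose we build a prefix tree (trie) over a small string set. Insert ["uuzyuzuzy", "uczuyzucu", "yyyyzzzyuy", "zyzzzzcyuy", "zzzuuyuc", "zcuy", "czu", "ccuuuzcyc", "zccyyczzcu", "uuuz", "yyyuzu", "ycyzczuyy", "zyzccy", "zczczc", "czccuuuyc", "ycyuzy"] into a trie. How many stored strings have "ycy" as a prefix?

2

Walk to "ycy"; the words in its subtree are exactly those with that prefix.
Words under "ycy": ycyuzy, ycyzczuyy
Count: 2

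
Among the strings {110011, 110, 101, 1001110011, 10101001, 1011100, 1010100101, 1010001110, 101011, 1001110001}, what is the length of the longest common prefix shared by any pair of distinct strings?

8

Equivalently: take the maximum, over all pairs, of their longest common prefix length.
"1001110001" and "1001110011" agree on "10011100" (8 characters) before diverging; nothing deeper is shared.
Longest shared-prefix length: 8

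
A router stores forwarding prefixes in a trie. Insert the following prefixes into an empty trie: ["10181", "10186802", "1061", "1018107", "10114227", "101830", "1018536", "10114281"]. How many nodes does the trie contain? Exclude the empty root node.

25

Insert word by word; a character creates a node only if that edge doesn't already exist:
  "10181" → 5 new (1, 0, 1, 8, 1)
  "10186802" → prefix "1018" already present; 4 new (6, 8, 0, 2)
  "1061" → prefix "10" already present; 2 new (6, 1)
  "1018107" → prefix "10181" already present; 2 new (0, 7)
  "10114227" → prefix "101" already present; 5 new (1, 4, 2, 2, 7)
  "101830" → prefix "1018" already present; 2 new (3, 0)
  "1018536" → prefix "1018" already present; 3 new (5, 3, 6)
  "10114281" → prefix "101142" already present; 2 new (8, 1)
Total nodes = 5 + 4 + 2 + 2 + 5 + 2 + 3 + 2 = 25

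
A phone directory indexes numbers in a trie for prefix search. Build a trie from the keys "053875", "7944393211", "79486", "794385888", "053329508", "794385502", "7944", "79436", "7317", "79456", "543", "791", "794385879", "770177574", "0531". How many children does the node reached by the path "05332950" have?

Walk "05332950" from the root, arriving at one node.
Characters that immediately follow "05332950" among the stored strings: {8}.
That node has 1 child edge.

1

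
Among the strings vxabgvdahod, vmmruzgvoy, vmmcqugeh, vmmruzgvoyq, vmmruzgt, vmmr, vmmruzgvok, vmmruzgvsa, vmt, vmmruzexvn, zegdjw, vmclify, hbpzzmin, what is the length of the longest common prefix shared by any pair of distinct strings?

10

Look for the deepest trie node that still has at least two words in its subtree.
"vmmruzgvoy" and "vmmruzgvoyq" agree on "vmmruzgvoy" (10 characters) before diverging; nothing deeper is shared.
Longest shared-prefix length: 10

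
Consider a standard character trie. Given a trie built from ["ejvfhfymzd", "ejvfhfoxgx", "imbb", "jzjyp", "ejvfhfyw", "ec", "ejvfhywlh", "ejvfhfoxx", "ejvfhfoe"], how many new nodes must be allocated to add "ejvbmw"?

"ejv" is already a path in the trie; the remaining "bmw" must be added.
So 6 − 3 = 3 new nodes.

3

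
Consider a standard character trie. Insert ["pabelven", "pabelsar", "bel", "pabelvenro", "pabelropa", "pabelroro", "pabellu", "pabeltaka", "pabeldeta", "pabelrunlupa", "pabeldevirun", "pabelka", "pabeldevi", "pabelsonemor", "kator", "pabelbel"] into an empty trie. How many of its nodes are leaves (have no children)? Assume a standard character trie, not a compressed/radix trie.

14

Leaves are exactly the stored words that no other stored word extends.
Those words: "bel", "kator", "pabelbel", "pabeldeta", "pabeldevirun", "pabelka", "pabellu", "pabelropa", "pabelroro", "pabelrunlupa", "pabelsar", "pabelsonemor", "pabeltaka", "pabelvenro"
Leaf count: 14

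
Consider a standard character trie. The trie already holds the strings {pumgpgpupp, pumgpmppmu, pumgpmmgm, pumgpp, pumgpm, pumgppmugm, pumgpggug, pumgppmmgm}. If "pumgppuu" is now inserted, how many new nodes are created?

The longest prefix of "pumgppuu" already in the trie is "pumgpp" (length 6).
Each of the 2 remaining characters creates one node.

2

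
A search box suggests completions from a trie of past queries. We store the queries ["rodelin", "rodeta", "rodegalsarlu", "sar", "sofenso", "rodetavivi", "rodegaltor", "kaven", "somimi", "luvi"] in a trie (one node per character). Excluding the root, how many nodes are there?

For each word, the new-node count is its length minus the longest prefix already in the trie:
  "rodelin" → 7 new (r, o, d, e, l, i, n)
  "rodeta" → prefix "rode" already present; 2 new (t, a)
  "rodegalsarlu" → prefix "rode" already present; 8 new (g, a, l, s, a, r, l, u)
  "sar" → 3 new (s, a, r)
  "sofenso" → prefix "s" already present; 6 new (o, f, e, n, s, o)
  "rodetavivi" → prefix "rodeta" already present; 4 new (v, i, v, i)
  "rodegaltor" → prefix "rodegal" already present; 3 new (t, o, r)
  "kaven" → 5 new (k, a, v, e, n)
  "somimi" → prefix "so" already present; 4 new (m, i, m, i)
  "luvi" → 4 new (l, u, v, i)
Total nodes = 7 + 2 + 8 + 3 + 6 + 4 + 3 + 5 + 4 + 4 = 46

46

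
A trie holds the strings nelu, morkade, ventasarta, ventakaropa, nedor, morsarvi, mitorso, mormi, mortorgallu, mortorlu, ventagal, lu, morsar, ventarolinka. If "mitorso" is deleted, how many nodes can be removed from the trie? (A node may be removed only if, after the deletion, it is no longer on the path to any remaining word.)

Walk "mitorso" from the leaf back toward the root, removing each node that no remaining word uses.
The suffix "itorso" (6 nodes) is used only by "mitorso"; the node for "m" still has the child "o", so pruning stops there.
Nodes removed: 6

6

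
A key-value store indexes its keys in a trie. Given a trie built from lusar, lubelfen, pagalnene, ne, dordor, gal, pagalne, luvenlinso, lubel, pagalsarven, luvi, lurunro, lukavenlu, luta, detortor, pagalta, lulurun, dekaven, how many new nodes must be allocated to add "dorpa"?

"dor" is already a path in the trie; the remaining "pa" must be added.
New nodes needed: |"dorpa"| − 3 = 5 − 3 = 2.

2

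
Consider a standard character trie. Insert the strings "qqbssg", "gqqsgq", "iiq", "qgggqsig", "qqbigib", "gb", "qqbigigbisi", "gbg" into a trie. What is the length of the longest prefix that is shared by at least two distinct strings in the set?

Look for the deepest trie node that still has at least two words in its subtree.
e.g. "qqbigib" and "qqbigigbisi" share the prefix "qqbigi" of length 6; no pair shares a longer one.
Longest shared-prefix length: 6

6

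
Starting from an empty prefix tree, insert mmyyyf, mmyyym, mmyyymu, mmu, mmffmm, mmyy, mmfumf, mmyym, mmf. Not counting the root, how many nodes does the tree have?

17

Trace insertions, counting only characters that open a new branch:
  "mmyyyf" → 6 new (m, m, y, y, y, f)
  "mmyyym" → prefix "mmyyy" already present; 1 new (m)
  "mmyyymu" → prefix "mmyyym" already present; 1 new (u)
  "mmu" → prefix "mm" already present; 1 new (u)
  "mmffmm" → prefix "mm" already present; 4 new (f, f, m, m)
  "mmyy" → prefix "mmyy" already present; 0 new (none)
  "mmfumf" → prefix "mmf" already present; 3 new (u, m, f)
  "mmyym" → prefix "mmyy" already present; 1 new (m)
  "mmf" → prefix "mmf" already present; 0 new (none)
Total nodes = 6 + 1 + 1 + 1 + 4 + 0 + 3 + 1 + 0 = 17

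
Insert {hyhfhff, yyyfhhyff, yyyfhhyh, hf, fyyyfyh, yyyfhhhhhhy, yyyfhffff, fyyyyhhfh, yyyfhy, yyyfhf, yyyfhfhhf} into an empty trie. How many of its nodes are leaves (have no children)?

10

Leaves are exactly the stored words that no other stored word extends.
Those words: "fyyyfyh", "fyyyyhhfh", "hf", "hyhfhff", "yyyfhffff", "yyyfhfhhf", "yyyfhhhhhhy", "yyyfhhyff", "yyyfhhyh", "yyyfhy"
Leaf count: 10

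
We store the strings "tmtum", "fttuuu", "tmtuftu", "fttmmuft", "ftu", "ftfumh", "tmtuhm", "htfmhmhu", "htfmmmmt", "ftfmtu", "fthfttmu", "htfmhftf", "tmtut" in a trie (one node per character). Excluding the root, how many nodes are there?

Trace insertions, counting only characters that open a new branch:
  "tmtum" → 5 new (t, m, t, u, m)
  "fttuuu" → 6 new (f, t, t, u, u, u)
  "tmtuftu" → prefix "tmtu" already present; 3 new (f, t, u)
  "fttmmuft" → prefix "ftt" already present; 5 new (m, m, u, f, t)
  "ftu" → prefix "ft" already present; 1 new (u)
  "ftfumh" → prefix "ft" already present; 4 new (f, u, m, h)
  "tmtuhm" → prefix "tmtu" already present; 2 new (h, m)
  "htfmhmhu" → 8 new (h, t, f, m, h, m, h, u)
  "htfmmmmt" → prefix "htfm" already present; 4 new (m, m, m, t)
  "ftfmtu" → prefix "ftf" already present; 3 new (m, t, u)
  "fthfttmu" → prefix "ft" already present; 6 new (h, f, t, t, m, u)
  "htfmhftf" → prefix "htfmh" already present; 3 new (f, t, f)
  "tmtut" → prefix "tmtu" already present; 1 new (t)
Total nodes = 5 + 6 + 3 + 5 + 1 + 4 + 2 + 8 + 4 + 3 + 6 + 3 + 1 = 51

51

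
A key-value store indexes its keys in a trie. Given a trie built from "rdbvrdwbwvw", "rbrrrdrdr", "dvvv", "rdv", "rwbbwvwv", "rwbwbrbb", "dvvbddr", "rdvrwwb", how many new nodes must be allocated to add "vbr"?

3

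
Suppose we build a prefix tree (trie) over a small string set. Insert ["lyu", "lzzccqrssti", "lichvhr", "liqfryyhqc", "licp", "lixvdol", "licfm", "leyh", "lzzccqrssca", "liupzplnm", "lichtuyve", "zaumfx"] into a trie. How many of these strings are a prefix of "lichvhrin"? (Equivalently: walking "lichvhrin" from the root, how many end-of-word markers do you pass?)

Check each prefix of "lichvhrin" against the stored set — each match is an end-marker on the path.
Prefixes of the query that are stored words: "lichvhr"
Count: 1

1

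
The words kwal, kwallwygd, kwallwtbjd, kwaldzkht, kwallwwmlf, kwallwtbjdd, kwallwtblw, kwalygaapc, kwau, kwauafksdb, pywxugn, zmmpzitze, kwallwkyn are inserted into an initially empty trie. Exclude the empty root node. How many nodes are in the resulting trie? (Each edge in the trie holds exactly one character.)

Insert word by word; a character creates a node only if that edge doesn't already exist:
  "kwal" → 4 new (k, w, a, l)
  "kwallwygd" → prefix "kwal" already present; 5 new (l, w, y, g, d)
  "kwallwtbjd" → prefix "kwallw" already present; 4 new (t, b, j, d)
  "kwaldzkht" → prefix "kwal" already present; 5 new (d, z, k, h, t)
  "kwallwwmlf" → prefix "kwallw" already present; 4 new (w, m, l, f)
  "kwallwtbjdd" → prefix "kwallwtbjd" already present; 1 new (d)
  "kwallwtblw" → prefix "kwallwtb" already present; 2 new (l, w)
  "kwalygaapc" → prefix "kwal" already present; 6 new (y, g, a, a, p, c)
  "kwau" → prefix "kwa" already present; 1 new (u)
  "kwauafksdb" → prefix "kwau" already present; 6 new (a, f, k, s, d, b)
  "pywxugn" → 7 new (p, y, w, x, u, g, n)
  "zmmpzitze" → 9 new (z, m, m, p, z, i, t, z, e)
  "kwallwkyn" → prefix "kwallw" already present; 3 new (k, y, n)
Total nodes = 4 + 5 + 4 + 5 + 4 + 1 + 2 + 6 + 1 + 6 + 7 + 9 + 3 = 57

57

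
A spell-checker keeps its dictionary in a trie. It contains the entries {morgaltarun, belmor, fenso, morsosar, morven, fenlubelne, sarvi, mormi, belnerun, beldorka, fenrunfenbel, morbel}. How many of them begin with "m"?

5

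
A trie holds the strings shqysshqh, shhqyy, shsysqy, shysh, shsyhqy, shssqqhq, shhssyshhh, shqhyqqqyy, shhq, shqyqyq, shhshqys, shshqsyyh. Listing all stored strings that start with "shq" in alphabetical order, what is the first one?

shqhyqqqyy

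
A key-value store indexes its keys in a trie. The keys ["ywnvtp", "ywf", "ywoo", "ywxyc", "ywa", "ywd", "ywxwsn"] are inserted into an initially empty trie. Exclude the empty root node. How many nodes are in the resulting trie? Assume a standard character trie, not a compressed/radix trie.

Trace insertions, counting only characters that open a new branch:
  "ywnvtp" → 6 new (y, w, n, v, t, p)
  "ywf" → prefix "yw" already present; 1 new (f)
  "ywoo" → prefix "yw" already present; 2 new (o, o)
  "ywxyc" → prefix "yw" already present; 3 new (x, y, c)
  "ywa" → prefix "yw" already present; 1 new (a)
  "ywd" → prefix "yw" already present; 1 new (d)
  "ywxwsn" → prefix "ywx" already present; 3 new (w, s, n)
Total nodes = 6 + 1 + 2 + 3 + 1 + 1 + 3 = 17

17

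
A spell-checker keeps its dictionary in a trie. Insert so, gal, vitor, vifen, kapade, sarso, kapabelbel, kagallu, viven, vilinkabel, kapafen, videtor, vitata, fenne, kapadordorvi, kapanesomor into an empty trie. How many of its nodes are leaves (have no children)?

16

Leaves are exactly the stored words that no other stored word extends.
Those words: "fenne", "gal", "kagallu", "kapabelbel", "kapade", "kapadordorvi", "kapafen", "kapanesomor", "sarso", "so", "videtor", "vifen", "vilinkabel", "vitata", "vitor", "viven"
Leaf count: 16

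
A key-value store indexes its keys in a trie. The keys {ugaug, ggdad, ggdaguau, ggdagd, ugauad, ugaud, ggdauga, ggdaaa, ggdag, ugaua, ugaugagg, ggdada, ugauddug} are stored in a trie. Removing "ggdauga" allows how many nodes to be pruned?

A node on "ggdauga"'s path can go only if nothing else ends at it or branches off below it.
The suffix "uga" (3 nodes) is used only by "ggdauga"; the node for "ggda" still has the child "d", so pruning stops there.
Nodes removed: 3

3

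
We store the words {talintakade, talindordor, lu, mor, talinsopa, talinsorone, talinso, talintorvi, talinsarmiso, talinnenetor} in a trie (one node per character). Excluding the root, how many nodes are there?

Trace insertions, counting only characters that open a new branch:
  "talintakade" → 11 new (t, a, l, i, n, t, a, k, a, d, e)
  "talindordor" → prefix "talin" already present; 6 new (d, o, r, d, o, r)
  "lu" → 2 new (l, u)
  "mor" → 3 new (m, o, r)
  "talinsopa" → prefix "talin" already present; 4 new (s, o, p, a)
  "talinsorone" → prefix "talinso" already present; 4 new (r, o, n, e)
  "talinso" → prefix "talinso" already present; 0 new (none)
  "talintorvi" → prefix "talint" already present; 4 new (o, r, v, i)
  "talinsarmiso" → prefix "talins" already present; 6 new (a, r, m, i, s, o)
  "talinnenetor" → prefix "talin" already present; 7 new (n, e, n, e, t, o, r)
Total nodes = 11 + 6 + 2 + 3 + 4 + 4 + 0 + 4 + 6 + 7 = 47

47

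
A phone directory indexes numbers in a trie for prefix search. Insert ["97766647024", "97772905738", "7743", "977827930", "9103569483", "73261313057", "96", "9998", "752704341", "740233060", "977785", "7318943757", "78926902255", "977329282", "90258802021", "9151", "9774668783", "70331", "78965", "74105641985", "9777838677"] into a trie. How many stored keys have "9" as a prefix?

12

Filter for entries beginning with "9":
Words under "9": 90258802021, 9103569483, 9151, 96, 977329282, 9774668783, 97766647024, 97772905738, 9777838677, 977785, 977827930, 9998
Count: 12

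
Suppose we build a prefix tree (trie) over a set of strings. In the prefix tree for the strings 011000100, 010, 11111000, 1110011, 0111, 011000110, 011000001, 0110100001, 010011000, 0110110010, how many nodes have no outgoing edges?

A leaf is a node with no children — equivalently, the end of a word that is not a proper prefix of any other stored word.
Those words: "010011000", "011000001", "011000100", "011000110", "0110100001", "0110110010", "0111", "1110011", "11111000"
Leaf count: 9

9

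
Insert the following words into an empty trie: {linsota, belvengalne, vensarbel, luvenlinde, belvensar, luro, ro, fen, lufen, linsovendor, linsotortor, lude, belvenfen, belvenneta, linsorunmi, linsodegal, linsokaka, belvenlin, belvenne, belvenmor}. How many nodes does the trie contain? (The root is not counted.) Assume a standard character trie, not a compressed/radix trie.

89

Trace insertions, counting only characters that open a new branch:
  "linsota" → 7 new (l, i, n, s, o, t, a)
  "belvengalne" → 11 new (b, e, l, v, e, n, g, a, l, n, e)
  "vensarbel" → 9 new (v, e, n, s, a, r, b, e, l)
  "luvenlinde" → prefix "l" already present; 9 new (u, v, e, n, l, i, n, d, e)
  "belvensar" → prefix "belven" already present; 3 new (s, a, r)
  "luro" → prefix "lu" already present; 2 new (r, o)
  "ro" → 2 new (r, o)
  "fen" → 3 new (f, e, n)
  "lufen" → prefix "lu" already present; 3 new (f, e, n)
  "linsovendor" → prefix "linso" already present; 6 new (v, e, n, d, o, r)
  "linsotortor" → prefix "linsot" already present; 5 new (o, r, t, o, r)
  "lude" → prefix "lu" already present; 2 new (d, e)
  "belvenfen" → prefix "belven" already present; 3 new (f, e, n)
  "belvenneta" → prefix "belven" already present; 4 new (n, e, t, a)
  "linsorunmi" → prefix "linso" already present; 5 new (r, u, n, m, i)
  "linsodegal" → prefix "linso" already present; 5 new (d, e, g, a, l)
  "linsokaka" → prefix "linso" already present; 4 new (k, a, k, a)
  "belvenlin" → prefix "belven" already present; 3 new (l, i, n)
  "belvenne" → prefix "belvenne" already present; 0 new (none)
  "belvenmor" → prefix "belven" already present; 3 new (m, o, r)
Total nodes = 7 + 11 + 9 + 9 + 3 + 2 + 2 + 3 + 3 + 6 + 5 + 2 + 3 + 4 + 5 + 5 + 4 + 3 + 0 + 3 = 89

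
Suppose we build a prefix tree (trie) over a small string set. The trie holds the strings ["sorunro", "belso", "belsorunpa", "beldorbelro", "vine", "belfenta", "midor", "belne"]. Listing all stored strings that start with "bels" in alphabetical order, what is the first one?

Words with prefix "bels", in lexicographic order: "belso", "belsorunpa"
The 1st is belso.

belso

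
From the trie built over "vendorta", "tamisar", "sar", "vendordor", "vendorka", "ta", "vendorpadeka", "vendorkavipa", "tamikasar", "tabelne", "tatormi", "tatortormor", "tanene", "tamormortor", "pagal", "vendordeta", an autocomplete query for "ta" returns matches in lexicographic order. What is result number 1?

Words with prefix "ta", in lexicographic order: "ta", "tabelne", "tamikasar", "tamisar", "tamormortor", "tanene", "tatormi", "tatortormor"
The 1st is ta.

ta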